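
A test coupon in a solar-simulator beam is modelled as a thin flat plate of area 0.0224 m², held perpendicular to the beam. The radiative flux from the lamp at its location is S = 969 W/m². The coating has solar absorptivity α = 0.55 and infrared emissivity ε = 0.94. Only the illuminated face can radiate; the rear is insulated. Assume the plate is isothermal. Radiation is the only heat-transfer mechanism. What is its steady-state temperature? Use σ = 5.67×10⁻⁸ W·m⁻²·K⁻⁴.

At equilibrium, absorbed power = emitted power.
Absorbing cross-section = A = 0.02240 m²; emitting surface = A = 0.02240 m² (ratio 1).
αS·A_cross = εσ·A_surf·T⁴  ⇒  T⁴ = αS/(ε·1σ).
T⁴ = 0.550·969/(0.94·1·5.67×10⁻⁸) = 9.999×10⁹ K⁴.
T = (9.999×10⁹)^(1/4).

T ≈ 316 K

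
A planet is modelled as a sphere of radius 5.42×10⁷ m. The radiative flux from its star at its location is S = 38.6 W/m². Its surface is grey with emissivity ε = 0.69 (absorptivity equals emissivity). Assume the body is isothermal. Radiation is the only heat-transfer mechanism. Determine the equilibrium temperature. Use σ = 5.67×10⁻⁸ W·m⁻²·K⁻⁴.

T ≈ 114 K

At equilibrium, absorbed power = emitted power.
Absorbing cross-section = πr² = 9.229×10¹⁵ m²; emitting surface = 4πr² = 3.692×10¹⁶ m² (ratio 4).
εS·A_cross = εσ·A_surf·T⁴  ⇒  T⁴ = S/(4σ)   (ε cancels).
T⁴ = 38.6/(4·5.67×10⁻⁸) = 1.702×10⁸ K⁴.
T = (1.702×10⁸)^(1/4).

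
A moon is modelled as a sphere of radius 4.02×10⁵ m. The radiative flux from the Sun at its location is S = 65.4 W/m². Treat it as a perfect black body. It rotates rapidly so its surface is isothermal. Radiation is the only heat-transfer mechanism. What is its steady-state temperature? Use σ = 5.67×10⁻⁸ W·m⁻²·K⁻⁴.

At equilibrium, absorbed power = emitted power.
Absorbing cross-section = πr² = 5.077×10¹¹ m²; emitting surface = 4πr² = 2.031×10¹² m² (ratio 4).
S·A_cross = εσ·A_surf·T⁴  ⇒  T⁴ = S/(4σ).
T⁴ = 1.00·65.4/(4·5.67×10⁻⁸) = 2.884×10⁸ K⁴.
T = (2.884×10⁸)^(1/4).

T ≈ 130 K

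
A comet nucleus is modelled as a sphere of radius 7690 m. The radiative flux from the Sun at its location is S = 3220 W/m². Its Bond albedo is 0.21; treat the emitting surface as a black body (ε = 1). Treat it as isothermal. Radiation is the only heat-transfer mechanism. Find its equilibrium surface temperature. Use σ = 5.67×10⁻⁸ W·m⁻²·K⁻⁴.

At equilibrium, absorbed power = emitted power.
Absorbing cross-section = πr² = 1.858×10⁸ m²; emitting surface = 4πr² = 7.431×10⁸ m² (ratio 4).
(1−a)S·A_cross = εσ·A_surf·T⁴  ⇒  T⁴ = (1−a)S/(4σ).
T⁴ = 0.790·3220/(4·5.67×10⁻⁸) = 1.122×10¹⁰ K⁴.
T = (1.122×10¹⁰)^(1/4).

T ≈ 325 K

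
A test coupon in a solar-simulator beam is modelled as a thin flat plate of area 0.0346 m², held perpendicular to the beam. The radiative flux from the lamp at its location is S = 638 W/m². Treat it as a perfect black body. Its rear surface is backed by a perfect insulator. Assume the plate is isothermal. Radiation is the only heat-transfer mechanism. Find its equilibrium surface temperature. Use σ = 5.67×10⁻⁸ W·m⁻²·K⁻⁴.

At equilibrium, absorbed power = emitted power.
Absorbing cross-section = A = 0.03460 m²; emitting surface = A = 0.03460 m² (ratio 1).
S·A_cross = εσ·A_surf·T⁴  ⇒  T⁴ = S/(1σ).
T⁴ = 1.00·638/(1·5.67×10⁻⁸) = 1.125×10¹⁰ K⁴.
T = (1.125×10¹⁰)^(1/4).

T ≈ 326 K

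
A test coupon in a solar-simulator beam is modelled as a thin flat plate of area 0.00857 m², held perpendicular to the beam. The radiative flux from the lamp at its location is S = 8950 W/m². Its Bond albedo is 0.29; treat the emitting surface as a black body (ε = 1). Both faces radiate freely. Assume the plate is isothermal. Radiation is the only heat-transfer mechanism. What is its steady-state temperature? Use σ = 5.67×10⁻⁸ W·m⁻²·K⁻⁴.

T ≈ 487 K

At equilibrium, absorbed power = emitted power.
Absorbing cross-section = A = 0.008570 m²; emitting surface = 2A = 0.01714 m² (ratio 2).
(1−a)S·A_cross = εσ·A_surf·T⁴  ⇒  T⁴ = (1−a)S/(2σ).
T⁴ = 0.710·8950/(2·5.67×10⁻⁸) = 5.604×10¹⁰ K⁴.
T = (5.604×10¹⁰)^(1/4).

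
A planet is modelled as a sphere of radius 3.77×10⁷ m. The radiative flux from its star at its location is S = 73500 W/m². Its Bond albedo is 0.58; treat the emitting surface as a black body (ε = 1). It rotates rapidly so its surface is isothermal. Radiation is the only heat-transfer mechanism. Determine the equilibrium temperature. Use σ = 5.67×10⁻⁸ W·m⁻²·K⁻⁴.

At equilibrium, absorbed power = emitted power.
Absorbing cross-section = πr² = 4.465×10¹⁵ m²; emitting surface = 4πr² = 1.786×10¹⁶ m² (ratio 4).
(1−a)S·A_cross = εσ·A_surf·T⁴  ⇒  T⁴ = (1−a)S/(4σ).
T⁴ = 0.420·73500/(4·5.67×10⁻⁸) = 1.361×10¹¹ K⁴.
T = (1.361×10¹¹)^(1/4).

T ≈ 607 K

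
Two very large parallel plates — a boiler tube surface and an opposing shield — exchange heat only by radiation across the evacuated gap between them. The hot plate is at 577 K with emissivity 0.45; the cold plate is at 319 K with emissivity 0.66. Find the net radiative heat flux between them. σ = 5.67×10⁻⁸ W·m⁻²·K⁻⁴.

For two infinite grey parallel plates, q = σ(T₁⁴ − T₂⁴)/(1/ε₁ + 1/ε₂ − 1).
T₁⁴ − T₂⁴ = 1.108×10¹¹ − 1.036×10¹⁰ = 1.005×10¹¹ K⁴.
1/ε₁ + 1/ε₂ − 1 = 2.222 + 1.515 − 1 = 2.737.
q = 5.67×10⁻⁸ × 1.005×10¹¹ / 2.737.

q ≈ 2080 W/m²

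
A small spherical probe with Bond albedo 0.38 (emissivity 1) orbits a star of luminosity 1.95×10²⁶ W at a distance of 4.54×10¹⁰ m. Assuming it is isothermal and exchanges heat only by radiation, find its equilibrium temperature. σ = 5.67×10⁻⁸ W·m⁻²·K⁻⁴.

T ≈ 379 K

First find the stellar flux at distance d: S = L/(4πd²) = 1.95×10²⁶/(4π·(4.54×10¹⁰)²) = 7529 W/m².
For an isothermal sphere, absorbed (1−a)S·πr² = emitted σ·4πr²·T⁴, so T⁴ = (1−a)S/(4σ).
T⁴ = 0.620·7529/(4·5.67×10⁻⁸) = 2.058×10¹⁰ K⁴.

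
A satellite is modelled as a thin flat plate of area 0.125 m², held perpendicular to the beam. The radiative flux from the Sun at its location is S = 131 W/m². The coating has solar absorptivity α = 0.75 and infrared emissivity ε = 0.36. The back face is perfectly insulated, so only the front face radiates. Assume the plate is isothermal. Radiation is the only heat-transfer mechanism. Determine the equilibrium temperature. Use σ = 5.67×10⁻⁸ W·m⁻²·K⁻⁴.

At equilibrium, absorbed power = emitted power.
Absorbing cross-section = A = 0.1250 m²; emitting surface = A = 0.1250 m² (ratio 1).
αS·A_cross = εσ·A_surf·T⁴  ⇒  T⁴ = αS/(ε·1σ).
T⁴ = 0.750·131/(0.36·1·5.67×10⁻⁸) = 4.813×10⁹ K⁴.
T = (4.813×10⁹)^(1/4).

T ≈ 263 K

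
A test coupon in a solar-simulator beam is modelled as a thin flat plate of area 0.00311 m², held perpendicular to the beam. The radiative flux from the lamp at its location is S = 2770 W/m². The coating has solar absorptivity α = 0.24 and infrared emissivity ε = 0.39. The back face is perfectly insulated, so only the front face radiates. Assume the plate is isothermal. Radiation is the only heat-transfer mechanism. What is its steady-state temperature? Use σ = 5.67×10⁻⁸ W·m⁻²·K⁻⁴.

T ≈ 416 K

At equilibrium, absorbed power = emitted power.
Absorbing cross-section = A = 0.003110 m²; emitting surface = A = 0.003110 m² (ratio 1).
αS·A_cross = εσ·A_surf·T⁴  ⇒  T⁴ = αS/(ε·1σ).
T⁴ = 0.240·2770/(0.39·1·5.67×10⁻⁸) = 3.006×10¹⁰ K⁴.
T = (3.006×10¹⁰)^(1/4).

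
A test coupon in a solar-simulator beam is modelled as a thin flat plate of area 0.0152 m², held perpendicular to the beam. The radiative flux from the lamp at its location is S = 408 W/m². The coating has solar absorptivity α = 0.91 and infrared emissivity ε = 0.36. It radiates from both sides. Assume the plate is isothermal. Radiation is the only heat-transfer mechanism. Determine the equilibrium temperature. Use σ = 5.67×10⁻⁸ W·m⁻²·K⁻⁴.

T ≈ 309 K

At equilibrium, absorbed power = emitted power.
Absorbing cross-section = A = 0.01520 m²; emitting surface = 2A = 0.03040 m² (ratio 2).
αS·A_cross = εσ·A_surf·T⁴  ⇒  T⁴ = αS/(ε·2σ).
T⁴ = 0.910·408/(0.36·2·5.67×10⁻⁸) = 9.095×10⁹ K⁴.
T = (9.095×10⁹)^(1/4).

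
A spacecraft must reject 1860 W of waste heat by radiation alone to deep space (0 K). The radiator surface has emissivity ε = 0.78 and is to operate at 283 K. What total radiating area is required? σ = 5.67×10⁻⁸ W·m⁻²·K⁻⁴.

P = εσA T⁴ ⇒ A = P/(εσT⁴).
T⁴ = 6.414×10⁹ K⁴.
A = 1860/(0.78 × 5.67×10⁻⁸ × 6.414×10⁹).

A ≈ 6.56 m²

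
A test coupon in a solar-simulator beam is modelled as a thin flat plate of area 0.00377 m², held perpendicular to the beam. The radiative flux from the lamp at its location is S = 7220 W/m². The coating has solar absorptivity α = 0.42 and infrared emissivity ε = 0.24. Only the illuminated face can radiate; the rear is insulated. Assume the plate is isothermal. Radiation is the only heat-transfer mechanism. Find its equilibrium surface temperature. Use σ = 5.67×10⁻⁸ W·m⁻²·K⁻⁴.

At equilibrium, absorbed power = emitted power.
Absorbing cross-section = A = 0.003770 m²; emitting surface = A = 0.003770 m² (ratio 1).
αS·A_cross = εσ·A_surf·T⁴  ⇒  T⁴ = αS/(ε·1σ).
T⁴ = 0.420·7220/(0.24·1·5.67×10⁻⁸) = 2.228×10¹¹ K⁴.
T = (2.228×10¹¹)^(1/4).

T ≈ 687 K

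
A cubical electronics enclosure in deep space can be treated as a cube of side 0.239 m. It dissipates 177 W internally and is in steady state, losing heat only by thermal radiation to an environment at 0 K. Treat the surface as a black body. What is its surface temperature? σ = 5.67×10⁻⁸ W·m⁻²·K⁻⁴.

Steady state: internal power = radiated power, P = εσA T⁴.
Radiating area A = 6L² = 0.3427 m².
T⁴ = P/(εσA) = 177/(1.0·5.67×10⁻⁸·0.3427) = 9.108×10⁹ K⁴.
T = (9.108×10⁹)^(1/4).

T ≈ 309 K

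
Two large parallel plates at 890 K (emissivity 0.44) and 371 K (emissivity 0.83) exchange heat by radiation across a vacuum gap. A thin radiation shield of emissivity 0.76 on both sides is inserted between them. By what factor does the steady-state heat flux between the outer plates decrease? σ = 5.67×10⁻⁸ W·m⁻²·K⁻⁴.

Without shield: q₀ = σΔ(T⁴)/(1/ε₁+1/ε₂−1) with denominator 2.478.
With shield the two gaps are in series; the resistances add: (1/ε₁+1/ε_s−1)+(1/ε_s+1/ε₂−1) = 2.589+1.521 = 4.109.
Heat-flux ratio q₀/q = 4.109/2.478.

factor ≈ 1.66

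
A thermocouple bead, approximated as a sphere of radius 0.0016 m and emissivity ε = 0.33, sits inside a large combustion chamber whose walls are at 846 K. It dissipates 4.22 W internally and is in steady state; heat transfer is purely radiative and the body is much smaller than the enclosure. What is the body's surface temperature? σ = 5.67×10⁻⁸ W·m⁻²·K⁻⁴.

T ≈ 1660 K

For a small grey body in a large enclosure, net radiated power = εσA(T⁴ − T_w⁴).
Steady state: P = εσA(T⁴ − T_w⁴) with A = 4πr² = 3.217×10⁻⁵ m².
T⁴ = P/(εσA) + T_w⁴ = 4.22/(0.33·5.67×10⁻⁸·3.217×10⁻⁵) + (846)⁴
    = 7.011×10¹² + 5.122×10¹¹ = 7.523×10¹² K⁴.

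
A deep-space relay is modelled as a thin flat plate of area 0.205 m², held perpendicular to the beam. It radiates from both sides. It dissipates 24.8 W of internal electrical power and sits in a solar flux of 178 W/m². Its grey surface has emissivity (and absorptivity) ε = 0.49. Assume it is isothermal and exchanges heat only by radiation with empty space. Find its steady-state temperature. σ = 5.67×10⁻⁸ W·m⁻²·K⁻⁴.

T ≈ 247 K

At steady state, absorbed solar power + internal power = radiated power.
Absorbed: α·S·A_cross = 0.49·178·0.2050 = 17.88 W (cross-section A).
Total input = 17.88 + 24.8 = 42.68 W.
Radiated: εσ·A_surf·T⁴ with A_surf = 2A = 0.4100 m².
T⁴ = 42.68/(0.49·5.67×10⁻⁸·0.4100) = 3.747×10⁹ K⁴.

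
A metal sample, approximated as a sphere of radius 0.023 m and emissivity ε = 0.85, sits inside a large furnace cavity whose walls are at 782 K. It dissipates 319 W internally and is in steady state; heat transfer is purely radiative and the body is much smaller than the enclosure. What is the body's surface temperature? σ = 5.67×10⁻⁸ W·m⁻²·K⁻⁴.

For a small grey body in a large enclosure, net radiated power = εσA(T⁴ − T_w⁴).
Steady state: P = εσA(T⁴ − T_w⁴) with A = 4πr² = 0.006648 m².
T⁴ = P/(εσA) + T_w⁴ = 319/(0.85·5.67×10⁻⁸·0.006648) + (782)⁴
    = 9.957×10¹¹ + 3.740×10¹¹ = 1.370×10¹² K⁴.

T ≈ 1080 K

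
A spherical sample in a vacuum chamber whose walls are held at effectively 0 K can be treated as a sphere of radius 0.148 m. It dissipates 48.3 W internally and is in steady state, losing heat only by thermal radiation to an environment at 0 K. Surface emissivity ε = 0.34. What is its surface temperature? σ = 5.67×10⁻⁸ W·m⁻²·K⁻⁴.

Steady state: internal power = radiated power, P = εσA T⁴.
Radiating area A = 4πr² = 0.2753 m².
T⁴ = P/(εσA) = 48.3/(0.34·5.67×10⁻⁸·0.2753) = 9.102×10⁹ K⁴.
T = (9.102×10⁹)^(1/4).

T ≈ 309 K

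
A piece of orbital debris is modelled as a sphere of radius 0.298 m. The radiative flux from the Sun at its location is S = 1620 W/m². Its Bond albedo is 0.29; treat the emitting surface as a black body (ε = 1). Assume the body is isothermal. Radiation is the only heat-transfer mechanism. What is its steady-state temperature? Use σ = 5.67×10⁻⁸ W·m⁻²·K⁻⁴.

At equilibrium, absorbed power = emitted power.
Absorbing cross-section = πr² = 0.2790 m²; emitting surface = 4πr² = 1.116 m² (ratio 4).
(1−a)S·A_cross = εσ·A_surf·T⁴  ⇒  T⁴ = (1−a)S/(4σ).
T⁴ = 0.710·1620/(4·5.67×10⁻⁸) = 5.071×10⁹ K⁴.
T = (5.071×10⁹)^(1/4).

T ≈ 267 K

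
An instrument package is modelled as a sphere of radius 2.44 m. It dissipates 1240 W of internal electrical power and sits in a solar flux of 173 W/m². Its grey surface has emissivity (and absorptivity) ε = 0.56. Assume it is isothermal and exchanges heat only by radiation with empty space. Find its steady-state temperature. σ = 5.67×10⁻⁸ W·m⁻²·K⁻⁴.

At steady state, absorbed solar power + internal power = radiated power.
Absorbed: α·S·A_cross = 0.56·173·18.70 = 1812 W (cross-section πr²).
Total input = 1812 + 1240 = 3052 W.
Radiated: εσ·A_surf·T⁴ with A_surf = 4πr² = 74.82 m².
T⁴ = 3052/(0.56·5.67×10⁻⁸·74.82) = 1.285×10⁹ K⁴.

T ≈ 189 K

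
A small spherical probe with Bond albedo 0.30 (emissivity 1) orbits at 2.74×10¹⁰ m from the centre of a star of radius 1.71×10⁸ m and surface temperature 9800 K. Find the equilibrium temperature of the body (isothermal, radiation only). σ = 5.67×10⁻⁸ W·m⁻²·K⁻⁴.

T ≈ 501 K

The star's surface emits σT_*⁴; at distance d the flux is S = σT_*⁴(R_*/d)².
S = 5.67×10⁻⁸·(9800)⁴·(1.71×10⁸/2.74×10¹⁰)² = 20370 W/m².
For an isothermal sphere T⁴ = (1−a)S/(4σ) = 6.287×10¹⁰ K⁴.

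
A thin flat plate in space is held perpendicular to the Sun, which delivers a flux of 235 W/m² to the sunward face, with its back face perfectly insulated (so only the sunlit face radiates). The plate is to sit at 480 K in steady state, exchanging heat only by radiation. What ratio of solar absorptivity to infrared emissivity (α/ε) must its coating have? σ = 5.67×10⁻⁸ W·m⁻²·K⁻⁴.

α/ε ≈ 12.8

Balance: αS·A = εσ·1A·T⁴ ⇒ α/ε = σT⁴/S.
α/ε = 5.67×10⁻⁸·(480)⁴/235 = 5.67×10⁻⁸·5.308×10¹⁰/235.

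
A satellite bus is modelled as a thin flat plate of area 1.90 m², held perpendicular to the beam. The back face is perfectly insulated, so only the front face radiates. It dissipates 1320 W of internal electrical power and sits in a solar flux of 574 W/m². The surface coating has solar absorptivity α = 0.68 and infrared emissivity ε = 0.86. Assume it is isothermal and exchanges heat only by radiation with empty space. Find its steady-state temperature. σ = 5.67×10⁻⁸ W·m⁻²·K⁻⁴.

T ≈ 386 K

At steady state, absorbed solar power + internal power = radiated power.
Absorbed: α·S·A_cross = 0.68·574·1.900 = 741.6 W (cross-section A).
Total input = 741.6 + 1320 = 2062 W.
Radiated: εσ·A_surf·T⁴ with A_surf = A = 1.900 m².
T⁴ = 2062/(0.86·5.67×10⁻⁸·1.900) = 2.225×10¹⁰ K⁴.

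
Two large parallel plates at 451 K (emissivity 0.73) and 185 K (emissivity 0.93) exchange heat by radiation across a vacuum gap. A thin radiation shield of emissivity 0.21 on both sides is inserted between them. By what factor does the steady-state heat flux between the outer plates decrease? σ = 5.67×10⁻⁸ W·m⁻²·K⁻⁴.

factor ≈ 6.90

Without shield: q₀ = σΔ(T⁴)/(1/ε₁+1/ε₂−1) with denominator 1.445.
With shield the two gaps are in series; the resistances add: (1/ε₁+1/ε_s−1)+(1/ε_s+1/ε₂−1) = 5.132+4.837 = 9.969.
Heat-flux ratio q₀/q = 9.969/1.445.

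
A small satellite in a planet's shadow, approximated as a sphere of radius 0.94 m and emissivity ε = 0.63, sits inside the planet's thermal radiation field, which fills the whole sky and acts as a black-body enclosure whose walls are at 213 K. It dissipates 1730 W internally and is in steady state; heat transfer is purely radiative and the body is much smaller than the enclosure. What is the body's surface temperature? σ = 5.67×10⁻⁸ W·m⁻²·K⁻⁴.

For a small grey body in a large enclosure, net radiated power = εσA(T⁴ − T_w⁴).
Steady state: P = εσA(T⁴ − T_w⁴) with A = 4πr² = 11.10 m².
T⁴ = P/(εσA) + T_w⁴ = 1730/(0.63·5.67×10⁻⁸·11.10) + (213)⁴
    = 4.362×10⁹ + 2.058×10⁹ = 6.420×10⁹ K⁴.

T ≈ 283 K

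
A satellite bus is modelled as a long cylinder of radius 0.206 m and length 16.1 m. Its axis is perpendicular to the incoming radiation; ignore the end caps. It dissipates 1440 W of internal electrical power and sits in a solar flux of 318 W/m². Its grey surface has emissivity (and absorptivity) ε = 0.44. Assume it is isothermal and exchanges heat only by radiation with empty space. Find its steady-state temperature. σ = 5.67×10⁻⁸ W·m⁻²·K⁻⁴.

T ≈ 260 K

At steady state, absorbed solar power + internal power = radiated power.
Absorbed: α·S·A_cross = 0.44·318·6.633 = 928.1 W (cross-section 2rL).
Total input = 928.1 + 1440 = 2368 W.
Radiated: εσ·A_surf·T⁴ with A_surf = 2πrL = 20.84 m².
T⁴ = 2368/(0.44·5.67×10⁻⁸·20.84) = 4.555×10⁹ K⁴.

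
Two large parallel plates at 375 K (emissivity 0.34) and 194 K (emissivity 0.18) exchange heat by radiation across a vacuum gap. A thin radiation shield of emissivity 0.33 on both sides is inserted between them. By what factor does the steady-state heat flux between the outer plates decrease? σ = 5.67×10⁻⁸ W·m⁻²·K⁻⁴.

Without shield: q₀ = σΔ(T⁴)/(1/ε₁+1/ε₂−1) with denominator 7.497.
With shield the two gaps are in series; the resistances add: (1/ε₁+1/ε_s−1)+(1/ε_s+1/ε₂−1) = 4.971+7.586 = 12.56.
Heat-flux ratio q₀/q = 12.56/7.497.

factor ≈ 1.68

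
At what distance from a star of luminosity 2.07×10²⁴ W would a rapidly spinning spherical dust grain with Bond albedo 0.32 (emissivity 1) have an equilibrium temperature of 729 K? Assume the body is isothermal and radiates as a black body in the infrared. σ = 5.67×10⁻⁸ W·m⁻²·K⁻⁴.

For an isothermal black-emitting sphere, (1−a)S·πr² = σ·4πr²·T⁴ ⇒ S = 4σT⁴/(1−a).
S = 4·5.67×10⁻⁸·(729)⁴/0.680 = 94200 W/m².
Flux falls as S = L/(4πd²), so d = √(L/(4πS)) = √(2.07×10²⁴/(4π·94200)).

d ≈ 1.32×10⁹ m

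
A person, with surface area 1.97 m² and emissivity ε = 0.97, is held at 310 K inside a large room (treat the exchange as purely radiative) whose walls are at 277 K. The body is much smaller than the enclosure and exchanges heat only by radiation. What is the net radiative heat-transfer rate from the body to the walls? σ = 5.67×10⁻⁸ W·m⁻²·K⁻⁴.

For a small grey body in a large enclosure: P_net = εσA(T_body⁴ − T_wall⁴).
A = 1.97 m²; T_body⁴ − T_wall⁴ = 9.235×10⁹ − 5.887×10⁹ = 3.348×10⁹ K⁴.
|P_net| = 0.97·5.67×10⁻⁸·1.970·3.348×10⁹.

P_net ≈ 363 W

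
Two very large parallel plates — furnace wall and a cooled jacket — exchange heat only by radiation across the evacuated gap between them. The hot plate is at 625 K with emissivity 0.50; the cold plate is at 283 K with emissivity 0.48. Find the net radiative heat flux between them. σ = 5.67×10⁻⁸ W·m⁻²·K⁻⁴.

For two infinite grey parallel plates, q = σ(T₁⁴ − T₂⁴)/(1/ε₁ + 1/ε₂ − 1).
T₁⁴ − T₂⁴ = 1.526×10¹¹ − 6.414×10⁹ = 1.462×10¹¹ K⁴.
1/ε₁ + 1/ε₂ − 1 = 2.000 + 2.083 − 1 = 3.083.
q = 5.67×10⁻⁸ × 1.462×10¹¹ / 3.083.

q ≈ 2690 W/m²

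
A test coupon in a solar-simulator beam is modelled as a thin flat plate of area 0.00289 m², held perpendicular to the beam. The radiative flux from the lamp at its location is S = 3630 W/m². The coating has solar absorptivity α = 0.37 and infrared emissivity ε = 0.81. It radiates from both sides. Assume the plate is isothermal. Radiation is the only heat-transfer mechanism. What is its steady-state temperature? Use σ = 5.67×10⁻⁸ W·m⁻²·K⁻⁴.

T ≈ 348 K

At equilibrium, absorbed power = emitted power.
Absorbing cross-section = A = 0.002890 m²; emitting surface = 2A = 0.005780 m² (ratio 2).
αS·A_cross = εσ·A_surf·T⁴  ⇒  T⁴ = αS/(ε·2σ).
T⁴ = 0.370·3630/(0.81·2·5.67×10⁻⁸) = 1.462×10¹⁰ K⁴.
T = (1.462×10¹⁰)^(1/4).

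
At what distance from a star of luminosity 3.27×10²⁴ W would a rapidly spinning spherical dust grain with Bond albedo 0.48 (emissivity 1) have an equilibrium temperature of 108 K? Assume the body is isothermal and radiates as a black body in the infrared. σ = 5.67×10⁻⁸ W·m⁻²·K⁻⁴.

d ≈ 6.62×10¹⁰ m

For an isothermal black-emitting sphere, (1−a)S·πr² = σ·4πr²·T⁴ ⇒ S = 4σT⁴/(1−a).
S = 4·5.67×10⁻⁸·(108)⁴/0.520 = 59.34 W/m².
Flux falls as S = L/(4πd²), so d = √(L/(4πS)) = √(3.27×10²⁴/(4π·59.34)).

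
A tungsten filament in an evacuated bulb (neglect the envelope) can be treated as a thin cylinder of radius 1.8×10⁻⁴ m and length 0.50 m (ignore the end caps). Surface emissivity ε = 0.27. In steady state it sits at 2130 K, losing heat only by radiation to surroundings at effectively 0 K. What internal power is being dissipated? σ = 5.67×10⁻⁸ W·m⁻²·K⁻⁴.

P ≈ 178 W

Steady state: P = εσA T⁴.
A = 2πrL = 5.655×10⁻⁴ m²; T⁴ = (2130)⁴ = 2.058×10¹³ K⁴.
P = 0.27 × 5.67×10⁻⁸ × 5.655×10⁻⁴ × 2.058×10¹³.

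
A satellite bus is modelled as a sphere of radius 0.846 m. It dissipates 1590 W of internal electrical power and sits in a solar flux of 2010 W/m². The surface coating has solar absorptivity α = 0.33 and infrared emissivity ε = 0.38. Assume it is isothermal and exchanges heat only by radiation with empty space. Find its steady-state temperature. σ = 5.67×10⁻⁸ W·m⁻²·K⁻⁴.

At steady state, absorbed solar power + internal power = radiated power.
Absorbed: α·S·A_cross = 0.33·2010·2.248 = 1491 W (cross-section πr²).
Total input = 1491 + 1590 = 3081 W.
Radiated: εσ·A_surf·T⁴ with A_surf = 4πr² = 8.994 m².
T⁴ = 3081/(0.38·5.67×10⁻⁸·8.994) = 1.590×10¹⁰ K⁴.

T ≈ 355 K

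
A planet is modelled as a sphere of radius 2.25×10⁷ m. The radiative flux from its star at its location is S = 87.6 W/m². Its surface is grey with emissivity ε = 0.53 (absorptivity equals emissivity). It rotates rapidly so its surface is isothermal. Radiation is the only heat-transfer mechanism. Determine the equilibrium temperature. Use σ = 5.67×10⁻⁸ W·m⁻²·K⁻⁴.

T ≈ 140 K

At equilibrium, absorbed power = emitted power.
Absorbing cross-section = πr² = 1.590×10¹⁵ m²; emitting surface = 4πr² = 6.362×10¹⁵ m² (ratio 4).
εS·A_cross = εσ·A_surf·T⁴  ⇒  T⁴ = S/(4σ)   (ε cancels).
T⁴ = 87.6/(4·5.67×10⁻⁸) = 3.862×10⁸ K⁴.
T = (3.862×10⁸)^(1/4).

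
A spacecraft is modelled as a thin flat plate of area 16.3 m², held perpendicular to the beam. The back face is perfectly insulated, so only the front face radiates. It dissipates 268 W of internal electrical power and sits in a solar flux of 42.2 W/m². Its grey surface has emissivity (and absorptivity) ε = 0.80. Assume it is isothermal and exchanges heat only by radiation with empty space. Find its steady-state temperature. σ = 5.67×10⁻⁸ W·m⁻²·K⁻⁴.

At steady state, absorbed solar power + internal power = radiated power.
Absorbed: α·S·A_cross = 0.80·42.2·16.30 = 550.3 W (cross-section A).
Total input = 550.3 + 268 = 818.3 W.
Radiated: εσ·A_surf·T⁴ with A_surf = A = 16.30 m².
T⁴ = 818.3/(0.80·5.67×10⁻⁸·16.30) = 1.107×10⁹ K⁴.

T ≈ 182 K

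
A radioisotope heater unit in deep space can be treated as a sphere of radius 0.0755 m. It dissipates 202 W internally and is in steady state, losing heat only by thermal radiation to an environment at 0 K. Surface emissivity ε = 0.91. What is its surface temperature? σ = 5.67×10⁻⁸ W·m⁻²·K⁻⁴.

T ≈ 484 K

Steady state: internal power = radiated power, P = εσA T⁴.
Radiating area A = 4πr² = 0.07163 m².
T⁴ = P/(εσA) = 202/(0.91·5.67×10⁻⁸·0.07163) = 5.465×10¹⁰ K⁴.
T = (5.465×10¹⁰)^(1/4).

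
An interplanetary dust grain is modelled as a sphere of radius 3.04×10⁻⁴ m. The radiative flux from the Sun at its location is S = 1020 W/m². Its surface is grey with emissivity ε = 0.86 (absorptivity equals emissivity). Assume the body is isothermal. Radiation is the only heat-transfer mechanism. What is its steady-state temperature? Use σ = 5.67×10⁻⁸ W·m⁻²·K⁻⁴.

T ≈ 259 K

At equilibrium, absorbed power = emitted power.
Absorbing cross-section = πr² = 2.903×10⁻⁷ m²; emitting surface = 4πr² = 1.161×10⁻⁶ m² (ratio 4).
εS·A_cross = εσ·A_surf·T⁴  ⇒  T⁴ = S/(4σ)   (ε cancels).
T⁴ = 1020/(4·5.67×10⁻⁸) = 4.497×10⁹ K⁴.
T = (4.497×10⁹)^(1/4).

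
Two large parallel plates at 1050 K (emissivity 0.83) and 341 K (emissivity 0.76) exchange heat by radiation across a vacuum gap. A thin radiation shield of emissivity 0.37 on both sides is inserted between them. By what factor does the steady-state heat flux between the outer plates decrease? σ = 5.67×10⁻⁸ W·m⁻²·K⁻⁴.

factor ≈ 3.90

Without shield: q₀ = σΔ(T⁴)/(1/ε₁+1/ε₂−1) with denominator 1.521.
With shield the two gaps are in series; the resistances add: (1/ε₁+1/ε_s−1)+(1/ε_s+1/ε₂−1) = 2.908+3.018 = 5.926.
Heat-flux ratio q₀/q = 5.926/1.521.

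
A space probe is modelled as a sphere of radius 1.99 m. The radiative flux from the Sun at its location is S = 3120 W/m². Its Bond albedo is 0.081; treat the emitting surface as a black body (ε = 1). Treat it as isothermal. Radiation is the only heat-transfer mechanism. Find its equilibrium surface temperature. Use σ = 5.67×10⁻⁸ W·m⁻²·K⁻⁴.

T ≈ 335 K

At equilibrium, absorbed power = emitted power.
Absorbing cross-section = πr² = 12.44 m²; emitting surface = 4πr² = 49.76 m² (ratio 4).
(1−a)S·A_cross = εσ·A_surf·T⁴  ⇒  T⁴ = (1−a)S/(4σ).
T⁴ = 0.919·3120/(4·5.67×10⁻⁸) = 1.264×10¹⁰ K⁴.
T = (1.264×10¹⁰)^(1/4).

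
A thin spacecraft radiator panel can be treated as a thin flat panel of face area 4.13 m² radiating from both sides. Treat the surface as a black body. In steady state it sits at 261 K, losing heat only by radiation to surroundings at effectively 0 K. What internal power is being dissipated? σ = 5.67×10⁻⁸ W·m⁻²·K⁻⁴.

P ≈ 2170 W

Steady state: P = εσA T⁴.
A = 2·4.13 = 8.260 m²; T⁴ = (261)⁴ = 4.640×10⁹ K⁴.
P = 1.0 × 5.67×10⁻⁸ × 8.260 × 4.640×10⁹.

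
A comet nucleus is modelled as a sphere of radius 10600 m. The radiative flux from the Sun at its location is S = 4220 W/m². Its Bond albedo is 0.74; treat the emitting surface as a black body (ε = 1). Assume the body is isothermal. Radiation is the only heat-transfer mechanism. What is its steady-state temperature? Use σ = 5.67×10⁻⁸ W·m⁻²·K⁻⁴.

At equilibrium, absorbed power = emitted power.
Absorbing cross-section = πr² = 3.530×10⁸ m²; emitting surface = 4πr² = 1.412×10⁹ m² (ratio 4).
(1−a)S·A_cross = εσ·A_surf·T⁴  ⇒  T⁴ = (1−a)S/(4σ).
T⁴ = 0.260·4220/(4·5.67×10⁻⁸) = 4.838×10⁹ K⁴.
T = (4.838×10⁹)^(1/4).

T ≈ 264 K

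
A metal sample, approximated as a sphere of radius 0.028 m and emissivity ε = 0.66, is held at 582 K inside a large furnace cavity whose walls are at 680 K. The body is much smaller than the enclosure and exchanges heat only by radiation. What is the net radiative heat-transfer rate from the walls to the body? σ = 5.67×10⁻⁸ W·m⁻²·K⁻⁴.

For a small grey body in a large enclosure: P_net = εσA(T_body⁴ − T_wall⁴).
A = 4πr² = 0.009852 m²; T_body⁴ − T_wall⁴ = 1.147×10¹¹ − 2.138×10¹¹ = -9.908×10¹⁰ K⁴.
|P_net| = 0.66·5.67×10⁻⁸·0.009852·9.908×10¹⁰.

P_net ≈ 36.5 W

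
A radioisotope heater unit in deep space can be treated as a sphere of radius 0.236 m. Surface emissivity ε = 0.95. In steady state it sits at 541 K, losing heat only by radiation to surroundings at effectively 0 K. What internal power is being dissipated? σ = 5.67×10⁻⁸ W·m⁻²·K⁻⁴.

P ≈ 3230 W

Steady state: P = εσA T⁴.
A = 4πr² = 0.6999 m²; T⁴ = (541)⁴ = 8.566×10¹⁰ K⁴.
P = 0.95 × 5.67×10⁻⁸ × 0.6999 × 8.566×10¹⁰.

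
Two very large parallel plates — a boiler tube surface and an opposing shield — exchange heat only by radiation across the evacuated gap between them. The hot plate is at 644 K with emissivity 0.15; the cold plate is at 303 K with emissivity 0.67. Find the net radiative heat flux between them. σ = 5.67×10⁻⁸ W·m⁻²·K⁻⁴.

q ≈ 1300 W/m²

For two infinite grey parallel plates, q = σ(T₁⁴ − T₂⁴)/(1/ε₁ + 1/ε₂ − 1).
T₁⁴ − T₂⁴ = 1.720×10¹¹ − 8.429×10⁹ = 1.636×10¹¹ K⁴.
1/ε₁ + 1/ε₂ − 1 = 6.667 + 1.493 − 1 = 7.159.
q = 5.67×10⁻⁸ × 1.636×10¹¹ / 7.159.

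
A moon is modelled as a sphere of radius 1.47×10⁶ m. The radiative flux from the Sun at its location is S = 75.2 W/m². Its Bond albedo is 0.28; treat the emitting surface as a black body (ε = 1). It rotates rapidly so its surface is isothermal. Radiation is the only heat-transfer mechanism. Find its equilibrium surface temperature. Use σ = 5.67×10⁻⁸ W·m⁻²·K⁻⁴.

At equilibrium, absorbed power = emitted power.
Absorbing cross-section = πr² = 6.789×10¹² m²; emitting surface = 4πr² = 2.715×10¹³ m² (ratio 4).
(1−a)S·A_cross = εσ·A_surf·T⁴  ⇒  T⁴ = (1−a)S/(4σ).
T⁴ = 0.720·75.2/(4·5.67×10⁻⁸) = 2.387×10⁸ K⁴.
T = (2.387×10⁸)^(1/4).

T ≈ 124 K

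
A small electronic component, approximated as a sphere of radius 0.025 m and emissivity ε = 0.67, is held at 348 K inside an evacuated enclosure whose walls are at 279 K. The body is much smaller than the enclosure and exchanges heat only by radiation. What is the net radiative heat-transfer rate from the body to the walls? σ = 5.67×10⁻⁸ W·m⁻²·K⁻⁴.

For a small grey body in a large enclosure: P_net = εσA(T_body⁴ − T_wall⁴).
A = 4πr² = 0.007854 m²; T_body⁴ − T_wall⁴ = 1.467×10¹⁰ − 6.059×10⁹ = 8.607×10⁹ K⁴.
|P_net| = 0.67·5.67×10⁻⁸·0.007854·8.607×10⁹.

P_net ≈ 2.57 W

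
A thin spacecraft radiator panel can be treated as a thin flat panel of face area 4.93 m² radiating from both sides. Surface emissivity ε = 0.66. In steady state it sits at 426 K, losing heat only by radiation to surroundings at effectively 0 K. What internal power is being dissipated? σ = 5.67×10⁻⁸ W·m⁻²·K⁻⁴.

Steady state: P = εσA T⁴.
A = 2·4.93 = 9.860 m²; T⁴ = (426)⁴ = 3.293×10¹⁰ K⁴.
P = 0.66 × 5.67×10⁻⁸ × 9.860 × 3.293×10¹⁰.

P ≈ 12200 W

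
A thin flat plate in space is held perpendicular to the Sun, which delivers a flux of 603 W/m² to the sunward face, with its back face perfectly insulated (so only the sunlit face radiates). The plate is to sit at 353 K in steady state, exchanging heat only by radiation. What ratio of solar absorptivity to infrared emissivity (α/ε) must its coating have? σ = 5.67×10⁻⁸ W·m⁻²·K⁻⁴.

Balance: αS·A = εσ·1A·T⁴ ⇒ α/ε = σT⁴/S.
α/ε = 5.67×10⁻⁸·(353)⁴/603 = 5.67×10⁻⁸·1.553×10¹⁰/603.

α/ε ≈ 1.46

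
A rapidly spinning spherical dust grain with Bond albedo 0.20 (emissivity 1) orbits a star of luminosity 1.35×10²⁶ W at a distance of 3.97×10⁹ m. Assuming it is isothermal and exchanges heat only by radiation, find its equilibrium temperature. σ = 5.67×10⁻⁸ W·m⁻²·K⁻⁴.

First find the stellar flux at distance d: S = L/(4πd²) = 1.35×10²⁶/(4π·(3.97×10⁹)²) = 6.816×10⁵ W/m².
For an isothermal sphere, absorbed (1−a)S·πr² = emitted σ·4πr²·T⁴, so T⁴ = (1−a)S/(4σ).
T⁴ = 0.800·6.816×10⁵/(4·5.67×10⁻⁸) = 2.404×10¹² K⁴.

T ≈ 1250 K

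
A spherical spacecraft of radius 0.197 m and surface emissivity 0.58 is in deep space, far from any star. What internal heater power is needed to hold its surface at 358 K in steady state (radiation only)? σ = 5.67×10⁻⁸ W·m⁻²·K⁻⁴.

P = εσ·4πr²·T⁴.
4πr² = 0.4877 m²; T⁴ = 1.643×10¹⁰ K⁴.
P = 0.58·5.67×10⁻⁸·0.4877·1.643×10¹⁰.

P ≈ 263 W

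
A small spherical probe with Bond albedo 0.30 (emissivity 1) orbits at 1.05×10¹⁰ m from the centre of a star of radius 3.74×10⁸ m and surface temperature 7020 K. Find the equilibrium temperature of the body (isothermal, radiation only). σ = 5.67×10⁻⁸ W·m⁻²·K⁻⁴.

The star's surface emits σT_*⁴; at distance d the flux is S = σT_*⁴(R_*/d)².
S = 5.67×10⁻⁸·(7020)⁴·(3.74×10⁸/1.05×10¹⁰)² = 1.747×10⁵ W/m².
For an isothermal sphere T⁴ = (1−a)S/(4σ) = 5.392×10¹¹ K⁴.

T ≈ 857 K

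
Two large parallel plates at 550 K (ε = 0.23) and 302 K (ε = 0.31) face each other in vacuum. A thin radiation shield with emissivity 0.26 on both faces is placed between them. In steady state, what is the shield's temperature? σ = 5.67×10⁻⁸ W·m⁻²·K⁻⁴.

T_s ≈ 464 K

In steady state the net flux on the hot side equals that on the cold side.
σ(T₁⁴−T_s⁴)/D₁ = σ(T_s⁴−T₂⁴)/D₂, with D₁ = 1/ε₁+1/ε_s−1 = 7.194, D₂ = 1/ε_s+1/ε₂−1 = 6.072.
Solve for T_s⁴: T_s⁴ = (D₂·T₁⁴ + D₁·T₂⁴)/(D₁+D₂) = 4.639×10¹⁰ K⁴.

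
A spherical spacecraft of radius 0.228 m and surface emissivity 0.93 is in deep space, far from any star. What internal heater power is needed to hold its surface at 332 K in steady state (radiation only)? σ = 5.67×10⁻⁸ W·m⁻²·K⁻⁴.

P ≈ 419 W

P = εσ·4πr²·T⁴.
4πr² = 0.6533 m²; T⁴ = 1.215×10¹⁰ K⁴.
P = 0.93·5.67×10⁻⁸·0.6533·1.215×10¹⁰.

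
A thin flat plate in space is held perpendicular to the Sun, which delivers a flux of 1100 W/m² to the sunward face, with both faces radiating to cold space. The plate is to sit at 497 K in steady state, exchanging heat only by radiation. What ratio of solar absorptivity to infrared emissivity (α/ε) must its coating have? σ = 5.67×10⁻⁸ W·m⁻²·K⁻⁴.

α/ε ≈ 6.29

Balance: αS·A = εσ·2A·T⁴ ⇒ α/ε = 2σT⁴/S.
α/ε = 2·5.67×10⁻⁸·(497)⁴/1100 = 2·5.67×10⁻⁸·6.101×10¹⁰/1100.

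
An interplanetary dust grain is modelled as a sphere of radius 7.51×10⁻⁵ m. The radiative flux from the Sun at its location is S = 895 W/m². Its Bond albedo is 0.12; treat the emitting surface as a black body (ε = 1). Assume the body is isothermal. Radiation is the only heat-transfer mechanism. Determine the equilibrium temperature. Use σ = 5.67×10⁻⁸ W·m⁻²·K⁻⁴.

At equilibrium, absorbed power = emitted power.
Absorbing cross-section = πr² = 1.772×10⁻⁸ m²; emitting surface = 4πr² = 7.087×10⁻⁸ m² (ratio 4).
(1−a)S·A_cross = εσ·A_surf·T⁴  ⇒  T⁴ = (1−a)S/(4σ).
T⁴ = 0.880·895/(4·5.67×10⁻⁸) = 3.473×10⁹ K⁴.
T = (3.473×10⁹)^(1/4).

T ≈ 243 K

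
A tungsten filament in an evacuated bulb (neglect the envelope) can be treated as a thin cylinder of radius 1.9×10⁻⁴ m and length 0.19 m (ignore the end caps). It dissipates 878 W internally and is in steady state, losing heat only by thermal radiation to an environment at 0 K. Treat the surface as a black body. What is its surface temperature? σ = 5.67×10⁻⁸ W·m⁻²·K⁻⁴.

T ≈ 2870 K

Steady state: internal power = radiated power, P = εσA T⁴.
Radiating area A = 2πrL = 2.268×10⁻⁴ m².
T⁴ = P/(εσA) = 878/(1.0·5.67×10⁻⁸·2.268×10⁻⁴) = 6.827×10¹³ K⁴.
T = (6.827×10¹³)^(1/4).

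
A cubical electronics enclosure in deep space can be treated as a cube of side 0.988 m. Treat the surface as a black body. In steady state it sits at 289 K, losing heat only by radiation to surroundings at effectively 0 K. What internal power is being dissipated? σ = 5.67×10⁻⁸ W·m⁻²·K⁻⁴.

P ≈ 2320 W

Steady state: P = εσA T⁴.
A = 6L² = 5.857 m²; T⁴ = (289)⁴ = 6.976×10⁹ K⁴.
P = 1.0 × 5.67×10⁻⁸ × 5.857 × 6.976×10⁹.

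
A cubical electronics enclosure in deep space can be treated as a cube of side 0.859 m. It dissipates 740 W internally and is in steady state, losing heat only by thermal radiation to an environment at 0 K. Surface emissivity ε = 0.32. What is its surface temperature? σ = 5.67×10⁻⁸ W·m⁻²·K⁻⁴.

T ≈ 310 K

Steady state: internal power = radiated power, P = εσA T⁴.
Radiating area A = 6L² = 4.427 m².
T⁴ = P/(εσA) = 740/(0.32·5.67×10⁻⁸·4.427) = 9.212×10⁹ K⁴.
T = (9.212×10⁹)^(1/4).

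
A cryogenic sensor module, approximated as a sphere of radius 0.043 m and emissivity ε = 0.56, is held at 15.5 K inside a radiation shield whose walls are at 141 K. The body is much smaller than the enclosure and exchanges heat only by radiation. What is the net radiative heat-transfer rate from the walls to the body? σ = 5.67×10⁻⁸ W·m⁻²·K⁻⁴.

P_net ≈ 0.292 W

For a small grey body in a large enclosure: P_net = εσA(T_body⁴ − T_wall⁴).
A = 4πr² = 0.02324 m²; T_body⁴ − T_wall⁴ = 57720 − 3.953×10⁸ = -3.952×10⁸ K⁴.
|P_net| = 0.56·5.67×10⁻⁸·0.02324·3.952×10⁸.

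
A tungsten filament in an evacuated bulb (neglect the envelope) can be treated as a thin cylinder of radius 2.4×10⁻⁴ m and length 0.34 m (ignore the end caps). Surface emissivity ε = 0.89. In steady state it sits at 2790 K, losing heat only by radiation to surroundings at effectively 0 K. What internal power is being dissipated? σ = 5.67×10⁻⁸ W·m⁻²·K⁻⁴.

P ≈ 1570 W

Steady state: P = εσA T⁴.
A = 2πrL = 5.127×10⁻⁴ m²; T⁴ = (2790)⁴ = 6.059×10¹³ K⁴.
P = 0.89 × 5.67×10⁻⁸ × 5.127×10⁻⁴ × 6.059×10¹³.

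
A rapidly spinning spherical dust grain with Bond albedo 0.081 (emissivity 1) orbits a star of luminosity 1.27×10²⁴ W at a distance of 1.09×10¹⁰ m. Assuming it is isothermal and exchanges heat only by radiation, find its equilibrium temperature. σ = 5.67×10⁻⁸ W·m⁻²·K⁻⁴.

T ≈ 242 K

First find the stellar flux at distance d: S = L/(4πd²) = 1.27×10²⁴/(4π·(1.09×10¹⁰)²) = 850.6 W/m².
For an isothermal sphere, absorbed (1−a)S·πr² = emitted σ·4πr²·T⁴, so T⁴ = (1−a)S/(4σ).
T⁴ = 0.919·850.6/(4·5.67×10⁻⁸) = 3.447×10⁹ K⁴.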